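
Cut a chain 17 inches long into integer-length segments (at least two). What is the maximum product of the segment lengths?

486

Define prod[k] = max over 1≤i<k of i · max(k−i, prod[k−i]); the inner max lets the remainder stay uncut if that's better.
Small cases: prod[2]=1, prod[3]=2, prod[4]=4, prod[5]=6, prod[6]=9, prod[7]=12, prod[8]=18, prod[9]=27, prod[10]=36.
prod[11] = 2·max(9,27) = 2·27 = 54
prod[12] = 3·max(9,27) = 3·27 = 81
prod[13] = 2·max(11,54) = 2·54 = 108
prod[14] = 2·max(12,81) = 2·81 = 162
prod[15] = 3·max(12,81) = 3·81 = 243
prod[16] = 2·max(14,162) = 2·162 = 324
prod[17] = 2·max(15,243) = 2·243 = 486
One optimal split: 3 + 3 + 3 + 3 + 3 + 2; product 3·3·3·3·3·2 = 486.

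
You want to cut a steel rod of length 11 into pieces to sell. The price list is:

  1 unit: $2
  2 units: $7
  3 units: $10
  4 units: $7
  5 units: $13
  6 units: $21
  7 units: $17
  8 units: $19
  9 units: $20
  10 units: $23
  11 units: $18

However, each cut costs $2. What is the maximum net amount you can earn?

34

Consider every possible first cut. v[k] is the best of p[i]+v[k−i] over all sellable i≤k, charging 2 whenever i<k.
v[1] = 2
v[2] = 7
v[3] = 10
v[4] = 12  (first piece 2, then v[2]=7)
v[5] = 15  (first piece 2, then v[3]=10)
v[6] = 21
v[7] = 21  (first piece 1, then v[6]=21)
v[8] = 26  (first piece 2, then v[6]=21)
v[9] = 29  (first piece 3, then v[6]=21)
v[10] = 31  (first piece 2, then v[8]=26)
v[11] = 34  (first piece 2, then v[9]=29)
One optimal plan: pieces 6 + 3 + 2 (2 cuts) → $38 − $4 = $34.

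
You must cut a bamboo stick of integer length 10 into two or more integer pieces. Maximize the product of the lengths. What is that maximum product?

Let P[k] be the best product for length k (with at least one cut). For each first piece i, the rest contributes max(k−i, P[k−i]).
P[2] = 1·max(1,0) = 1·1 = 1
P[3] = 1·max(2,1) = 1·2 = 2
P[4] = 2·max(2,1) = 2·2 = 4
P[5] = 2·max(3,2) = 2·3 = 6
P[6] = 3·max(3,2) = 3·3 = 9
P[7] = 2·max(5,6) = 2·6 = 12
P[8] = 2·max(6,9) = 2·9 = 18
P[9] = 3·max(6,9) = 3·9 = 27
P[10] = 2·max(8,18) = 2·18 = 36
One optimal split: 3 + 3 + 2 + 2; product 3·3·2·2 = 36.

36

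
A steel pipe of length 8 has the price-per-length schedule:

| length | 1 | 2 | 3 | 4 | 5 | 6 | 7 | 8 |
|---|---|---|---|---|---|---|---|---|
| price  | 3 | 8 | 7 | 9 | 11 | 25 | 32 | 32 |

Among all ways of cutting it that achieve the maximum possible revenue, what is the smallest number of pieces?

2

Let r[k] be the best obtainable value from length k. For each k, try every first piece i and keep the best of price[i] + r[k−i].
r[1] = 3
r[2] = max(3+3, 8+0) = 8
r[3] = max(3+8, 8+3, 7+0) = 11
r[4] = max(3+11, 8+8, 7+3, 9+0) = 16
r[5] = max(3+16, 8+11, 7+8, 9+3, 11+0) = 19
r[6] = max(3+19, 8+16, 7+11, 9+8, 11+3, 25+0) = 25
r[7] = max(3+25, 8+19, 7+16, …, 25+3, 32+0) = 32
r[8] = max(3+32, 8+25, 7+19, …, 32+3, 32+0) = 35
Maximum revenue is $35.
Now minimize piece count subject to staying optimal: for each k, pieces[k] = 1 + min over i with p[i]+r[k−i]=r[k] of pieces[k−i].
pieces[5] = 3
pieces[6] = 1
pieces[7] = 1
pieces[8] = 2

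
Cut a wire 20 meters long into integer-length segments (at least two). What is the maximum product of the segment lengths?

Let g[k] be the best product for length k (with at least one cut). For each first piece i, the rest contributes max(k−i, g[k−i]).
g[2] = 1*max(1,0) = 1*1 = 1
g[3] = 1*max(2,1) = 1*2 = 2
g[4] = 2*max(2,1) = 2*2 = 4
g[5] = 2*max(3,2) = 2*3 = 6
g[6] = 3*max(3,2) = 3*3 = 9
g[7] = 2*max(5,6) = 2*6 = 12
g[8] = 2*max(6,9) = 2*9 = 18
g[9] = 3*max(6,9) = 3*9 = 27
g[10] = 2*max(8,18) = 2*18 = 36
g[11] = 2*max(9,27) = 2*27 = 54
g[12] = 3*max(9,27) = 3*27 = 81
g[13] = 2*max(11,54) = 2*54 = 108
g[14] = 2*max(12,81) = 2*81 = 162
g[15] = 3*max(12,81) = 3*81 = 243
g[16] = 2*max(14,162) = 2*162 = 324
g[17] = 2*max(15,243) = 2*243 = 486
g[18] = 3*max(15,243) = 3*243 = 729
g[19] = 2*max(17,486) = 2*486 = 972
g[20] = 2*max(18,729) = 2*729 = 1458
One optimal split: 3 + 3 + 3 + 3 + 3 + 3 + 2; product 3*3*3*3*3*3*2 = 1458.

1458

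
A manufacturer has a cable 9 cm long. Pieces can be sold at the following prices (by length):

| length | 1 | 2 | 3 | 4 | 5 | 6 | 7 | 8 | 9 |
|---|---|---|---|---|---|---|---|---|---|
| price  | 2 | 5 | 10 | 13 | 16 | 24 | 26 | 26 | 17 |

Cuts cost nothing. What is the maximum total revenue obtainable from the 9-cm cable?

Consider every possible first cut. R[k] is the best of p[i]+R[k−i] over all sellable i≤k.
R[1] = 2
R[2] = max(2+2, 5+0) = 5
R[3] = max(2+5, 5+2, 10+0) = 10
R[4] = max(2+10, 5+5, 10+2, 13+0) = 13
R[5] = max(2+13, 5+10, 10+5, 13+2, 16+0) = 16
R[6] = max(2+16, 5+13, 10+10, 13+5, 16+2, 24+0) = 24
R[7] = max(2+24, 5+16, 10+13, …, 24+2, 26+0) = 26
R[8] = max(2+26, 5+24, 10+16, …, 26+2, 26+0) = 29
R[9] = max(2+29, 5+26, 10+24, …, 26+2, 17+0) = 34
One optimal cutting: 6 + 3 → 24 + 10 = 34.

34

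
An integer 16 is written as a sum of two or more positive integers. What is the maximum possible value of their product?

324

Fill m[k] for k=2..16: at each k try every first piece i and multiply by the better of (k−i) uncut or m[k−i].
m[2] = 1×max(1,0) = 1×1 = 1
m[3] = max(1×2, 2×1) = 2
m[4] = max(1×3, 2×2, 3×1) = 4
m[5] = max(1×4, 2×3, 3×2, 4×1) = 6
m[6] = max(1×6, 2×4, 3×3, 4×2, 5×1) = 9
m[7] = max(1×9, 2×6, 3×4, 4×3, 5×2, 6×1) = 12
m[8] = max(1×12, 2×9, 3×6, …, 6×2, 7×1) = 18
m[9] = max(1×18, 2×12, 3×9, …, 7×2, 8×1) = 27
m[10] = max(1×27, 2×18, 3×12, …, 8×2, 9×1) = 36
m[11] = max(1×36, 2×27, 3×18, …, 9×2, 10×1) = 54
m[12] = max(1×54, 2×36, 3×27, …, 10×2, 11×1) = 81
m[13] = max(1×81, 2×54, 3×36, …, 11×2, 12×1) = 108
m[14] = max(1×108, 2×81, 3×54, …, 12×2, 13×1) = 162
m[15] = max(1×162, 2×108, 3×81, …, 13×2, 14×1) = 243
m[16] = max(1×243, 2×162, 3×108, …, 14×2, 15×1) = 324
One optimal split: 3 + 3 + 3 + 3 + 2 + 2; product 3×3×3×3×2×2 = 324.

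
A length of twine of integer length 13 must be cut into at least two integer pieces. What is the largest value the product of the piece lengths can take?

108

Let m[k] be the best product for length k (with at least one cut). For each first piece i, the rest contributes max(k−i, m[k−i]).
m[2] = 1*max(1,0) = 1*1 = 1
m[3] = 1*max(2,1) = 1*2 = 2
m[4] = 2*max(2,1) = 2*2 = 4
m[5] = 2*max(3,2) = 2*3 = 6
m[6] = 3*max(3,2) = 3*3 = 9
m[7] = 2*max(5,6) = 2*6 = 12
m[8] = 2*max(6,9) = 2*9 = 18
m[9] = 3*max(6,9) = 3*9 = 27
m[10] = 2*max(8,18) = 2*18 = 36
m[11] = 2*max(9,27) = 2*27 = 54
m[12] = 3*max(9,27) = 3*27 = 81
m[13] = 2*max(11,54) = 2*54 = 108
One optimal split: 3 + 3 + 3 + 2 + 2; product 3*3*3*2*2 = 108.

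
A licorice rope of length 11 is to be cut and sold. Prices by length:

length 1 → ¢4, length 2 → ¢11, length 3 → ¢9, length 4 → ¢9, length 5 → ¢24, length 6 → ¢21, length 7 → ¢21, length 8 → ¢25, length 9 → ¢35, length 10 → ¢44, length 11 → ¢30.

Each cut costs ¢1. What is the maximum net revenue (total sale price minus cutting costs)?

Let net[k] be the best obtainable value from length k. For each k, try every first piece i and keep the best of price[i] + net[k−i] minus the 1 cut fee when i<k.
net[1] = 4
net[2] = 11
net[3] = 14  (first piece 1, then net[2]=11)
net[4] = 21  (first piece 2, then net[2]=11)
net[5] = 24  (first piece 1, then net[4]=21)
net[6] = 31  (first piece 2, then net[4]=21)
net[7] = 34  (first piece 1, then net[6]=31)
net[8] = 41  (first piece 2, then net[6]=31)
net[9] = 44  (first piece 1, then net[8]=41)
net[10] = 51  (first piece 2, then net[8]=41)
net[11] = 54  (first piece 1, then net[10]=51)
One optimal plan: pieces 2 + 2 + 2 + 2 + 2 + 1 (5 cuts) → ¢59 − ¢5 = ¢54.

54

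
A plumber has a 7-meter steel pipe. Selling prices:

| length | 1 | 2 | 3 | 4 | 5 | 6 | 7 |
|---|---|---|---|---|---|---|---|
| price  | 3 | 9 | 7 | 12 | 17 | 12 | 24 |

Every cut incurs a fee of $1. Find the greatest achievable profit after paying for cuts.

27

Consider every possible first cut. r[k] is the best of p[i]+r[k−i] over all sellable i≤k, charging 1 whenever i<k.
r[1] = 3
r[2] = max(3+3-1, 9+0) = 9
r[3] = max(3+9-1, 9+3-1, 7+0) = 11
r[4] = max(3+11-1, 9+9-1, 7+3-1, 12+0) = 17
r[5] = max(3+17-1, 9+11-1, 7+9-1, 12+3-1, 17+0) = 19
r[6] = max(3+19-1, 9+17-1, 7+11-1, 12+9-1, 17+3-1, 12+0) = 25
r[7] = max(3+25-1, 9+19-1, 7+17-1, …, 12+3-1, 24+0) = 27
One optimal plan: pieces 2 + 2 + 2 + 1 (3 cuts) → $30 − $3 = $27.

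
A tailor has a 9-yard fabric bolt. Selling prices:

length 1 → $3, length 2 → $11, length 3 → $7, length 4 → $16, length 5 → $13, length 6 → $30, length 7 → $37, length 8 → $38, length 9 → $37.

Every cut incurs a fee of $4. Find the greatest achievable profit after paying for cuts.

Let v[k] be the best obtainable value from length k. For each k, try every first piece i and keep the best of price[i] + v[k−i] minus the 4 cut fee when i<k.
v[1] = 3
v[2] = 11
v[3] = 10  (first piece 1, then v[2]=11)
v[4] = 18  (first piece 2, then v[2]=11)
v[5] = 17  (first piece 1, then v[4]=18)
v[6] = 30
v[7] = 37
v[8] = 38
v[9] = 44  (first piece 2, then v[7]=37)
One optimal plan: pieces 7 + 2 (1 cut) → $48 − $4 = $44.

44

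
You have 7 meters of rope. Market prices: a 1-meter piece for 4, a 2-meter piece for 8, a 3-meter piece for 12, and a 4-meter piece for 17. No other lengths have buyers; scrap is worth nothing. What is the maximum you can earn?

Consider every possible first cut. r[k] is the best of p[i]+r[k−i] over all sellable i≤k.
r[1] = 4
r[2] = 8  (first piece 1, then r[1]=4)
r[3] = 12  (first piece 1, then r[2]=8)
r[4] = 17
r[5] = 21  (first piece 1, then r[4]=17)
r[6] = 25  (first piece 1, then r[5]=21)
r[7] = 29  (first piece 1, then r[6]=25)
One optimal cutting: 4 + 1 + 1 + 1 → 29.

29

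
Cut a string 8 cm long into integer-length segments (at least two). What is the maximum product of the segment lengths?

Define prod[k] = max over 1≤i<k of i · max(k−i, prod[k−i]); the inner max lets the remainder stay uncut if that's better.
prod[2] = 1×max(1,0) = 1×1 = 1
prod[3] = 1×max(2,1) = 1×2 = 2
prod[4] = 2×max(2,1) = 2×2 = 4
prod[5] = 2×max(3,2) = 2×3 = 6
prod[6] = 3×max(3,2) = 3×3 = 9
prod[7] = 2×max(5,6) = 2×6 = 12
prod[8] = 2×max(6,9) = 2×9 = 18
One optimal split: 3 + 3 + 2; product 3×3×2 = 18.

18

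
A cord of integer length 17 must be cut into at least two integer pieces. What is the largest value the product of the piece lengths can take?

486

Let f[k] be the best product for length k (with at least one cut). For each first piece i, the rest contributes max(k−i, f[k−i]).
f[2] = 1*max(1,0) = 1*1 = 1
f[3] = 1*max(2,1) = 1*2 = 2
f[4] = 2*max(2,1) = 2*2 = 4
f[5] = 2*max(3,2) = 2*3 = 6
f[6] = 3*max(3,2) = 3*3 = 9
f[7] = 2*max(5,6) = 2*6 = 12
f[8] = 2*max(6,9) = 2*9 = 18
f[9] = 3*max(6,9) = 3*9 = 27
f[10] = 2*max(8,18) = 2*18 = 36
f[11] = 2*max(9,27) = 2*27 = 54
f[12] = 3*max(9,27) = 3*27 = 81
f[13] = 2*max(11,54) = 2*54 = 108
f[14] = 2*max(12,81) = 2*81 = 162
f[15] = 3*max(12,81) = 3*81 = 243
f[16] = 2*max(14,162) = 2*162 = 324
f[17] = 2*max(15,243) = 2*243 = 486
One optimal split: 3 + 3 + 3 + 3 + 3 + 2; product 3*3*3*3*3*2 = 486.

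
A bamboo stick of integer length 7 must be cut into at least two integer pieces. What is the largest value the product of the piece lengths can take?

12

Fill m[k] for k=2..7: at each k try every first piece i and multiply by the better of (k−i) uncut or m[k−i].
m[2] = 1*max(1,0) = 1*1 = 1
m[3] = 1*max(2,1) = 1*2 = 2
m[4] = 2*max(2,1) = 2*2 = 4
m[5] = 2*max(3,2) = 2*3 = 6
m[6] = 3*max(3,2) = 3*3 = 9
m[7] = 2*max(5,6) = 2*6 = 12
One optimal split: 3 + 2 + 2; product 3*2*2 = 12.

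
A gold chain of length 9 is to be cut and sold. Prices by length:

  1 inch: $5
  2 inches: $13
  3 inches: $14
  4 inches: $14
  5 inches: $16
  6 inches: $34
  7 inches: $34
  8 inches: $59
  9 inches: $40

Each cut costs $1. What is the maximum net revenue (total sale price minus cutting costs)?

Let net[k] be the best obtainable value from length k. For each k, try every first piece i and keep the best of price[i] + net[k−i] minus the 1 cut fee when i<k.
net[1] = 5
net[2] = max(5+5-1, 13+0) = 13
net[3] = max(5+13-1, 13+5-1, 14+0) = 17
net[4] = max(5+17-1, 13+13-1, 14+5-1, 14+0) = 25
net[5] = max(5+25-1, 13+17-1, 14+13-1, 14+5-1, 16+0) = 29
net[6] = max(5+29-1, 13+25-1, 14+17-1, 14+13-1, 16+5-1, 34+0) = 37
net[7] = max(5+37-1, 13+29-1, 14+25-1, …, 34+5-1, 34+0) = 41
net[8] = max(5+41-1, 13+37-1, 14+29-1, …, 34+5-1, 59+0) = 59
net[9] = max(5+59-1, 13+41-1, 14+37-1, …, 59+5-1, 40+0) = 63
One optimal plan: pieces 8 + 1 (1 cut) → $64 − $1 = $63.

63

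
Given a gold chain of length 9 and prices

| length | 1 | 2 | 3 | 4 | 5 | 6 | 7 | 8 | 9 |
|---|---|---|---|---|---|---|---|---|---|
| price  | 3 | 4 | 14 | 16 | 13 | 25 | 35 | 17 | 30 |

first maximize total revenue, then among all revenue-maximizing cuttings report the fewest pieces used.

3

Build r[k] bottom-up: r[k] = max over allowed piece i of (p[i] + r[k−i]).
r[1] = 3
r[2] = 6  (first piece 1, then r[1]=3)
r[3] = 14
r[4] = 17  (first piece 1, then r[3]=14)
r[5] = 20  (first piece 1, then r[4]=17)
r[6] = 28  (first piece 3, then r[3]=14)
r[7] = 35
r[8] = 38  (first piece 1, then r[7]=35)
r[9] = 42  (first piece 3, then r[6]=28)
Maximum revenue is $42.
Now minimize piece count subject to staying optimal: for each k, pieces[k] = 1 + min over i with p[i]+r[k−i]=r[k] of pieces[k−i].
pieces[6] = 2
pieces[7] = 1
pieces[8] = 2
pieces[9] = 3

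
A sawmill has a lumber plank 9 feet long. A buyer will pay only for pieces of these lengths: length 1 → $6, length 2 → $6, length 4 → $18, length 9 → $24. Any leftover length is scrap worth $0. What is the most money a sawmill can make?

54

Let r[k] be the best obtainable value from length k. For each k, try every first piece i and keep the best of price[i] + r[k−i].
r[1] = 6
r[2] = max(6+6, 6+0) = 12
r[3] = max(6+12, 6+6) = 18
r[4] = max(6+18, 6+12, 18+0) = 24
r[5] = max(6+24, 6+18, 18+6) = 30
r[6] = max(6+30, 6+24, 18+12) = 36
r[7] = max(6+36, 6+30, 18+18) = 42
r[8] = max(6+42, 6+36, 18+24) = 48
r[9] = max(6+48, 6+42, 18+30, 24+0) = 54
One optimal cutting: 1 + 1 + 1 + 1 + 1 + 1 + 1 + 1 + 1 → $54.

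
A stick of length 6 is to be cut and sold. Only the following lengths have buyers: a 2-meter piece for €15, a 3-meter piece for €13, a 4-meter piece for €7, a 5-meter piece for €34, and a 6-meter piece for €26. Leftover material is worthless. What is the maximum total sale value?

45

Let best[k] be the best obtainable value from length k. For each k, try every first piece i and keep the best of price[i] + best[k−i].
best[1] = 0
best[2] = 15
best[3] = 15
best[4] = 30  (first piece 2, then best[2]=15)
best[5] = 34
best[6] = 45  (first piece 2, then best[4]=30)
One optimal cutting: 2 + 2 + 2 → €45.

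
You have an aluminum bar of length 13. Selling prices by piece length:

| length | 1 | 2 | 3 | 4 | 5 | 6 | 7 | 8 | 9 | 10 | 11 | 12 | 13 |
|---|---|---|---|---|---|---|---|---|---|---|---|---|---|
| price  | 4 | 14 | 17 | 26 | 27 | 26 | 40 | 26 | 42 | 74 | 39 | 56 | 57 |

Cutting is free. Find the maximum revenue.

Let R[k] be the best obtainable value from length k. For each k, try every first piece i and keep the best of price[i] + R[k−i].
R[1] = 4
R[2] = 14
R[3] = 18  (first piece 1, then R[2]=14)
R[4] = 28  (first piece 2, then R[2]=14)
R[5] = 32  (first piece 1, then R[4]=28)
R[6] = 42  (first piece 2, then R[4]=28)
R[7] = 46  (first piece 1, then R[6]=42)
R[8] = 56  (first piece 2, then R[6]=42)
R[9] = 60  (first piece 1, then R[8]=56)
R[10] = 74
R[11] = 78  (first piece 1, then R[10]=74)
R[12] = 88  (first piece 2, then R[10]=74)
R[13] = 92  (first piece 1, then R[12]=88)
One optimal cutting: 10 + 2 + 1 → $74 + $14 + $4 = $92.

92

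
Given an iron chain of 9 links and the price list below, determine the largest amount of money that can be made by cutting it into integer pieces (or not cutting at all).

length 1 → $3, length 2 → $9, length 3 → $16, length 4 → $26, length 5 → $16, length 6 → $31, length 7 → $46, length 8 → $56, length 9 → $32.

Build v[k] bottom-up: v[k] = max over allowed piece i of (p[i] + v[k−i]).
v[1] = 3
v[2] = max(3+3, 9+0) = 9
v[3] = max(3+9, 9+3, 16+0) = 16
v[4] = max(3+16, 9+9, 16+3, 26+0) = 26
v[5] = max(3+26, 9+16, 16+9, 26+3, 16+0) = 29
v[6] = max(3+29, 9+26, 16+16, 26+9, 16+3, 31+0) = 35
v[7] = max(3+35, 9+29, 16+26, …, 31+3, 46+0) = 46
v[8] = max(3+46, 9+35, 16+29, …, 46+3, 56+0) = 56
v[9] = max(3+56, 9+46, 16+35, …, 56+3, 32+0) = 59
One optimal cutting: 8 + 1 → $56 + $3 = $59.

59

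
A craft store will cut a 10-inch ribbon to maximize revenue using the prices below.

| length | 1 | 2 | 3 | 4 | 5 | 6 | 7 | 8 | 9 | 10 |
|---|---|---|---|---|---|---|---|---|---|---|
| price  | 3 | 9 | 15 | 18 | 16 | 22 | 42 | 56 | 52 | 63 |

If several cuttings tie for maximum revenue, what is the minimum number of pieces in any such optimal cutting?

2

Consider every possible first cut. r[k] is the best of p[i]+r[k−i] over all sellable i≤k.
r[1] = 3
r[2] = 9
r[3] = 15
r[4] = 18  (first piece 1, then r[3]=15)
r[5] = 24  (first piece 2, then r[3]=15)
r[6] = 30  (first piece 3, then r[3]=15)
r[7] = 42
r[8] = 56
r[9] = 59  (first piece 1, then r[8]=56)
r[10] = 65  (first piece 2, then r[8]=56)
Maximum revenue is ¢65.
Now minimize piece count subject to staying optimal: for each k, pieces[k] = 1 + min over i with p[i]+r[k−i]=r[k] of pieces[k−i].
pieces[7] = 1
pieces[8] = 1
pieces[9] = 2
pieces[10] = 2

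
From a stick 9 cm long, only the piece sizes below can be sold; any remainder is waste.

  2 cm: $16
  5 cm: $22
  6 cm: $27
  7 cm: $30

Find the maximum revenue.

Let best[k] be the best obtainable value from length k. For each k, try every first piece i and keep the best of price[i] + best[k−i].
best[1] = 0
best[2] = 16
best[3] = 16
best[4] = 32  (first piece 2, then best[2]=16)
best[5] = max(16+16, 22+0) = 32
best[6] = max(16+32, 22+0, 27+0) = 48
best[7] = max(16+32, 22+16, 27+0, 30+0) = 48
best[8] = max(16+48, 22+16, 27+16, 30+0) = 64
best[9] = max(16+48, 22+32, 27+16, 30+16) = 64
One optimal cutting: pieces 2 + 2 + 2 + 2 with 1 cm of scrap → $64.

64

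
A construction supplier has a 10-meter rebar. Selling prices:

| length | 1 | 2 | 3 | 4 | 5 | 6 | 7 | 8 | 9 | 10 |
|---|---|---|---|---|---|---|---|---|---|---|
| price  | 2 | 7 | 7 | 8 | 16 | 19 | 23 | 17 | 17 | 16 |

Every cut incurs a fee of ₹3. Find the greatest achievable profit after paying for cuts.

29

Build r[k] bottom-up: r[k] = max over allowed piece i of (p[i] + r[k−i]) − 3 per cut.
r[1] = 2
r[2] = max(2+2-3, 7+0) = 7
r[3] = max(2+7-3, 7+2-3, 7+0) = 7
r[4] = max(2+7-3, 7+7-3, 7+2-3, 8+0) = 11
r[5] = max(2+11-3, 7+7-3, 7+7-3, 8+2-3, 16+0) = 16
r[6] = max(2+16-3, 7+11-3, 7+7-3, 8+7-3, 16+2-3, 19+0) = 19
r[7] = max(2+19-3, 7+16-3, 7+11-3, …, 19+2-3, 23+0) = 23
r[8] = max(2+23-3, 7+19-3, 7+16-3, …, 23+2-3, 17+0) = 23
r[9] = max(2+23-3, 7+23-3, 7+19-3, …, 17+2-3, 17+0) = 27
r[10] = max(2+27-3, 7+23-3, 7+23-3, …, 17+2-3, 16+0) = 29
One optimal plan: pieces 5 + 5 (1 cut) → ₹32 − ₹3 = ₹29.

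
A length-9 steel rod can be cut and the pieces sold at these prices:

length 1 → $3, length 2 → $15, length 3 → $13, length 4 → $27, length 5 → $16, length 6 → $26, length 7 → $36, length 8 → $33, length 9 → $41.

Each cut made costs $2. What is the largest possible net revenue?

55

Let r[k] be the best obtainable value from length k. For each k, try every first piece i and keep the best of price[i] + r[k−i] minus the 2 cut fee when i<k.
r[1] = 3
r[2] = max(3+3-2, 15+0) = 15
r[3] = max(3+15-2, 15+3-2, 13+0) = 16
r[4] = max(3+16-2, 15+15-2, 13+3-2, 27+0) = 28
r[5] = max(3+28-2, 15+16-2, 13+15-2, 27+3-2, 16+0) = 29
r[6] = max(3+29-2, 15+28-2, 13+16-2, 27+15-2, 16+3-2, 26+0) = 41
r[7] = max(3+41-2, 15+29-2, 13+28-2, …, 26+3-2, 36+0) = 42
r[8] = max(3+42-2, 15+41-2, 13+29-2, …, 36+3-2, 33+0) = 54
r[9] = max(3+54-2, 15+42-2, 13+41-2, …, 33+3-2, 41+0) = 55
One optimal plan: pieces 2 + 2 + 2 + 2 + 1 (4 cuts) → $63 − $8 = $55.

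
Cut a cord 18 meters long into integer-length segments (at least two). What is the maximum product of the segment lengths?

Fill f[k] for k=2..18: at each k try every first piece i and multiply by the better of (k−i) uncut or f[k−i].
f[2] = 1·max(1,0) = 1·1 = 1
f[3] = 1·max(2,1) = 1·2 = 2
f[4] = 2·max(2,1) = 2·2 = 4
f[5] = 2·max(3,2) = 2·3 = 6
f[6] = 3·max(3,2) = 3·3 = 9
f[7] = 2·max(5,6) = 2·6 = 12
f[8] = 2·max(6,9) = 2·9 = 18
f[9] = 3·max(6,9) = 3·9 = 27
f[10] = 2·max(8,18) = 2·18 = 36
f[11] = 2·max(9,27) = 2·27 = 54
f[12] = 3·max(9,27) = 3·27 = 81
f[13] = 2·max(11,54) = 2·54 = 108
f[14] = 2·max(12,81) = 2·81 = 162
f[15] = 3·max(12,81) = 3·81 = 243
f[16] = 2·max(14,162) = 2·162 = 324
f[17] = 2·max(15,243) = 2·243 = 486
f[18] = 3·max(15,243) = 3·243 = 729
One optimal split: 3 + 3 + 3 + 3 + 3 + 3; product 3·3·3·3·3·3 = 729.

729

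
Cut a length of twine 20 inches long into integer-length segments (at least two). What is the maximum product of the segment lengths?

1458

Let prod[k] be the best product for length k (with at least one cut). For each first piece i, the rest contributes max(k−i, prod[k−i]).
Small cases: prod[2]=1, prod[3]=2, prod[4]=4, prod[5]=6, prod[6]=9, prod[7]=12, prod[8]=18, prod[9]=27, prod[10]=36, prod[11]=54, prod[12]=81, prod[13]=108, prod[14]=162, prod[15]=243.
prod[16] = 2*max(14,162) = 2*162 = 324
prod[17] = 2*max(15,243) = 2*243 = 486
prod[18] = 3*max(15,243) = 3*243 = 729
prod[19] = 2*max(17,486) = 2*486 = 972
prod[20] = 2*max(18,729) = 2*729 = 1458
One optimal split: 3 + 3 + 3 + 3 + 3 + 3 + 2; product 3*3*3*3*3*3*2 = 1458.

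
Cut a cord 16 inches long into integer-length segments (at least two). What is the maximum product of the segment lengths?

324

Fill f[k] for k=2..16: at each k try every first piece i and multiply by the better of (k−i) uncut or f[k−i].
f[2] = 1*max(1,0) = 1*1 = 1
f[3] = max(1*2, 2*1) = 2
f[4] = max(1*3, 2*2, 3*1) = 4
f[5] = max(1*4, 2*3, 3*2, 4*1) = 6
f[6] = max(1*6, 2*4, 3*3, 4*2, 5*1) = 9
f[7] = max(1*9, 2*6, 3*4, 4*3, 5*2, 6*1) = 12
f[8] = max(1*12, 2*9, 3*6, …, 6*2, 7*1) = 18
f[9] = max(1*18, 2*12, 3*9, …, 7*2, 8*1) = 27
f[10] = max(1*27, 2*18, 3*12, …, 8*2, 9*1) = 36
f[11] = max(1*36, 2*27, 3*18, …, 9*2, 10*1) = 54
f[12] = max(1*54, 2*36, 3*27, …, 10*2, 11*1) = 81
f[13] = max(1*81, 2*54, 3*36, …, 11*2, 12*1) = 108
f[14] = max(1*108, 2*81, 3*54, …, 12*2, 13*1) = 162
f[15] = max(1*162, 2*108, 3*81, …, 13*2, 14*1) = 243
f[16] = max(1*243, 2*162, 3*108, …, 14*2, 15*1) = 324
One optimal split: 3 + 3 + 3 + 3 + 2 + 2; product 3*3*3*3*2*2 = 324.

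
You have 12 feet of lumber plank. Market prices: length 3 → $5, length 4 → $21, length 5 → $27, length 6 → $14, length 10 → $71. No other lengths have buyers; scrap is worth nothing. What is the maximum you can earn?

71

Build r[k] bottom-up: r[k] = max over allowed piece i of (p[i] + r[k−i]).
r[1] = 0
r[2] = 0
r[3] = 5
r[4] = max(5+0, 21+0) = 21
r[5] = max(5+0, 21+0, 27+0) = 27
r[6] = max(5+5, 21+0, 27+0, 14+0) = 27
r[7] = max(5+21, 21+5, 27+0, 14+0) = 27
r[8] = max(5+27, 21+21, 27+5, 14+0) = 42
r[9] = max(5+27, 21+27, 27+21, 14+5) = 48
r[10] = max(5+27, 21+27, 27+27, 14+21, 71+0) = 71
r[11] = max(5+42, 21+27, 27+27, 14+27, 71+0) = 71
r[12] = max(5+48, 21+42, 27+27, 14+27, 71+0) = 71
One optimal cutting: pieces 10 with 2 feet of scrap → $71.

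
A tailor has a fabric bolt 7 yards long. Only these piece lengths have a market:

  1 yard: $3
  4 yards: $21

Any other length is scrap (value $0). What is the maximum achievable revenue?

30

Consider every possible first cut. f[k] is the best of p[i]+f[k−i] over all sellable i≤k.
f[1] = 3
f[2] = 6  (first piece 1, then f[1]=3)
f[3] = 9  (first piece 1, then f[2]=6)
f[4] = max(3+9, 21+0) = 21
f[5] = max(3+21, 21+3) = 24
f[6] = max(3+24, 21+6) = 27
f[7] = max(3+27, 21+9) = 30
One optimal cutting: 4 + 1 + 1 + 1 → $30.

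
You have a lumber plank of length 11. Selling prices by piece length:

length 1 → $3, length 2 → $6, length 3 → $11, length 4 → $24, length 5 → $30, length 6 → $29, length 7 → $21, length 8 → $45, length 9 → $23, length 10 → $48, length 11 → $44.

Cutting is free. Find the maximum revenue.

63

Consider every possible first cut. v[k] is the best of p[i]+v[k−i] over all sellable i≤k.
v[1] = 3
v[2] = max(3+3, 6+0) = 6
v[3] = max(3+6, 6+3, 11+0) = 11
v[4] = max(3+11, 6+6, 11+3, 24+0) = 24
v[5] = max(3+24, 6+11, 11+6, 24+3, 30+0) = 30
v[6] = max(3+30, 6+24, 11+11, 24+6, 30+3, 29+0) = 33
v[7] = max(3+33, 6+30, 11+24, …, 29+3, 21+0) = 36
v[8] = max(3+36, 6+33, 11+30, …, 21+3, 45+0) = 48
v[9] = max(3+48, 6+36, 11+33, …, 45+3, 23+0) = 54
v[10] = max(3+54, 6+48, 11+36, …, 23+3, 48+0) = 60
v[11] = max(3+60, 6+54, 11+48, …, 48+3, 44+0) = 63
One optimal cutting: 5 + 5 + 1 → $30 + $30 + $3 = $63.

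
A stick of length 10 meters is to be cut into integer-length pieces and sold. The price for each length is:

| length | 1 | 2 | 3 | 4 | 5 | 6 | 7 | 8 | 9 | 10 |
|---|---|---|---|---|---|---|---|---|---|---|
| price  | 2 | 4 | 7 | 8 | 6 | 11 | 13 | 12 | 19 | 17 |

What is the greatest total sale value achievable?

Consider every possible first cut. v[k] is the best of p[i]+v[k−i] over all sellable i≤k.
v[1] = 2
v[2] = 4  (first piece 1, then v[1]=2)
v[3] = 7
v[4] = 9  (first piece 1, then v[3]=7)
v[5] = 11  (first piece 1, then v[4]=9)
v[6] = 14  (first piece 3, then v[3]=7)
v[7] = 16  (first piece 1, then v[6]=14)
v[8] = 18  (first piece 1, then v[7]=16)
v[9] = 21  (first piece 3, then v[6]=14)
v[10] = 23  (first piece 1, then v[9]=21)
One optimal cutting: 3 + 3 + 3 + 1 → 7 + 7 + 7 + 2 = 23.

23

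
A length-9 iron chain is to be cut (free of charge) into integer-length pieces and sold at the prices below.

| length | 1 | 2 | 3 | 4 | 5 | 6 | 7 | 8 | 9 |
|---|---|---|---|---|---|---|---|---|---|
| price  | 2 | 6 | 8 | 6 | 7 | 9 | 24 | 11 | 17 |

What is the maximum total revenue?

30

Build best[k] bottom-up: best[k] = max over allowed piece i of (p[i] + best[k−i]).
best[1] = 2
best[2] = 6
best[3] = 8  (first piece 1, then best[2]=6)
best[4] = 12  (first piece 2, then best[2]=6)
best[5] = 14  (first piece 1, then best[4]=12)
best[6] = 18  (first piece 2, then best[4]=12)
best[7] = 24
best[8] = 26  (first piece 1, then best[7]=24)
best[9] = 30  (first piece 2, then best[7]=24)
One optimal cutting: 7 + 2 → $24 + $6 = $30.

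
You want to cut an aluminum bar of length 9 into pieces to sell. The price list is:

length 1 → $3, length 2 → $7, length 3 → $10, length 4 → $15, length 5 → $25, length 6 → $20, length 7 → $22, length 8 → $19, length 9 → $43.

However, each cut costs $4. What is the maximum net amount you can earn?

Consider every possible first cut. net[k] is the best of p[i]+net[k−i] over all sellable i≤k, charging 4 whenever i<k.
net[1] = 3
net[2] = 7
net[3] = 10
net[4] = 15
net[5] = 25
net[6] = 24  (first piece 1, then net[5]=25)
net[7] = 28  (first piece 2, then net[5]=25)
net[8] = 31  (first piece 3, then net[5]=25)
net[9] = 43
Best is to make no cuts and sell whole for $43.

43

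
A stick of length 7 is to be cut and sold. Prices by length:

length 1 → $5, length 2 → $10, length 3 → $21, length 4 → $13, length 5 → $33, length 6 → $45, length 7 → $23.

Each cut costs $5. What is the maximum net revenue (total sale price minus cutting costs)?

Let v[k] be the best obtainable value from length k. For each k, try every first piece i and keep the best of price[i] + v[k−i] minus the 5 cut fee when i<k.
v[1] = 5
v[2] = 10
v[3] = 21
v[4] = 21  (first piece 1, then v[3]=21)
v[5] = 33
v[6] = 45
v[7] = 45  (first piece 1, then v[6]=45)
One optimal plan: pieces 6 + 1 (1 cut) → $50 − $5 = $45.

45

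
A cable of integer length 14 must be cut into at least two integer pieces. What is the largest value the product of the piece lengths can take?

Let g[k] be the best product for length k (with at least one cut). For each first piece i, the rest contributes max(k−i, g[k−i]).
g[2] = 1·max(1,0) = 1·1 = 1
g[3] = max(1·2, 2·1) = 2
g[4] = max(1·3, 2·2, 3·1) = 4
g[5] = max(1·4, 2·3, 3·2, 4·1) = 6
g[6] = max(1·6, 2·4, 3·3, 4·2, 5·1) = 9
g[7] = max(1·9, 2·6, 3·4, 4·3, 5·2, 6·1) = 12
g[8] = max(1·12, 2·9, 3·6, …, 6·2, 7·1) = 18
g[9] = max(1·18, 2·12, 3·9, …, 7·2, 8·1) = 27
g[10] = max(1·27, 2·18, 3·12, …, 8·2, 9·1) = 36
g[11] = max(1·36, 2·27, 3·18, …, 9·2, 10·1) = 54
g[12] = max(1·54, 2·36, 3·27, …, 10·2, 11·1) = 81
g[13] = max(1·81, 2·54, 3·36, …, 11·2, 12·1) = 108
g[14] = max(1·108, 2·81, 3·54, …, 12·2, 13·1) = 162
One optimal split: 3 + 3 + 3 + 3 + 2; product 3·3·3·3·2 = 162.

162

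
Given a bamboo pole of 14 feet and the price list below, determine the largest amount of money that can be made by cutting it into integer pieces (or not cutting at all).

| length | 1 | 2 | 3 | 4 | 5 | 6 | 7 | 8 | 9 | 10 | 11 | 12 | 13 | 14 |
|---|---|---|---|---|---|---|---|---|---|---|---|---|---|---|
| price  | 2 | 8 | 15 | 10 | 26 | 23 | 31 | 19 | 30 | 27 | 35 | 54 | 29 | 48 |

71

Let v[k] be the best obtainable value from length k. For each k, try every first piece i and keep the best of price[i] + v[k−i].
v[1] = 2
v[2] = 8
v[3] = 15
v[4] = 17  (first piece 1, then v[3]=15)
v[5] = 26
v[6] = 30  (first piece 3, then v[3]=15)
v[7] = 34  (first piece 2, then v[5]=26)
v[8] = 41  (first piece 3, then v[5]=26)
v[9] = 45  (first piece 3, then v[6]=30)
v[10] = 52  (first piece 5, then v[5]=26)
v[11] = 56  (first piece 3, then v[8]=41)
v[12] = 60  (first piece 2, then v[10]=52)
v[13] = 67  (first piece 3, then v[10]=52)
v[14] = 71  (first piece 3, then v[11]=56)
One optimal cutting: 5 + 3 + 3 + 3 → $26 + $15 + $15 + $15 = $71.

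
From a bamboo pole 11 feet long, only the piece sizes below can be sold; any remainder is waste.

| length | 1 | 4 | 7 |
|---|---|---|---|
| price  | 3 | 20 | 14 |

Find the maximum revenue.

Consider every possible first cut. r[k] is the best of p[i]+r[k−i] over all sellable i≤k.
r[1] = 3
r[2] = 6  (first piece 1, then r[1]=3)
r[3] = 9  (first piece 1, then r[2]=6)
r[4] = 20
r[5] = 23  (first piece 1, then r[4]=20)
r[6] = 26  (first piece 1, then r[5]=23)
r[7] = 29  (first piece 1, then r[6]=26)
r[8] = 40  (first piece 4, then r[4]=20)
r[9] = 43  (first piece 1, then r[8]=40)
r[10] = 46  (first piece 1, then r[9]=43)
r[11] = 49  (first piece 1, then r[10]=46)
One optimal cutting: 4 + 4 + 1 + 1 + 1 → $49.

49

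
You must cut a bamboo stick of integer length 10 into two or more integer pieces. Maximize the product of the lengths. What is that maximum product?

Fill f[k] for k=2..10: at each k try every first piece i and multiply by the better of (k−i) uncut or f[k−i].
f[2] = 1*max(1,0) = 1*1 = 1
f[3] = 1*max(2,1) = 1*2 = 2
f[4] = 2*max(2,1) = 2*2 = 4
f[5] = 2*max(3,2) = 2*3 = 6
f[6] = 3*max(3,2) = 3*3 = 9
f[7] = 2*max(5,6) = 2*6 = 12
f[8] = 2*max(6,9) = 2*9 = 18
f[9] = 3*max(6,9) = 3*9 = 27
f[10] = 2*max(8,18) = 2*18 = 36
One optimal split: 3 + 3 + 2 + 2; product 3*3*2*2 = 36.

36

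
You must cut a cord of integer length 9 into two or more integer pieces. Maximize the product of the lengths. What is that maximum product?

Define m[k] = max over 1≤i<k of i · max(k−i, m[k−i]); the inner max lets the remainder stay uncut if that's better.
m[2] = 1*max(1,0) = 1*1 = 1
m[3] = max(1*2, 2*1) = 2
m[4] = max(1*3, 2*2, 3*1) = 4
m[5] = max(1*4, 2*3, 3*2, 4*1) = 6
m[6] = max(1*6, 2*4, 3*3, 4*2, 5*1) = 9
m[7] = max(1*9, 2*6, 3*4, 4*3, 5*2, 6*1) = 12
m[8] = max(1*12, 2*9, 3*6, …, 6*2, 7*1) = 18
m[9] = max(1*18, 2*12, 3*9, …, 7*2, 8*1) = 27
One optimal split: 3 + 3 + 3; product 3*3*3 = 27.

27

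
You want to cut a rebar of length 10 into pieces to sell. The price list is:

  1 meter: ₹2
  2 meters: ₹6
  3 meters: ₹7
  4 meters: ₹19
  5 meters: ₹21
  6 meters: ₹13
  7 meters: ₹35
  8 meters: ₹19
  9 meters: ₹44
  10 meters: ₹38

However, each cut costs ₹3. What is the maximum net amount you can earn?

Let v[k] be the best obtainable value from length k. For each k, try every first piece i and keep the best of price[i] + v[k−i] minus the 3 cut fee when i<k.
v[1] = 2
v[2] = 6
v[3] = 7
v[4] = 19
v[5] = 21
v[6] = 22  (first piece 2, then v[4]=19)
v[7] = 35
v[8] = 35  (first piece 4, then v[4]=19)
v[9] = 44
v[10] = 43  (first piece 1, then v[9]=44)
One optimal plan: pieces 9 + 1 (1 cut) → ₹46 − ₹3 = ₹43.

43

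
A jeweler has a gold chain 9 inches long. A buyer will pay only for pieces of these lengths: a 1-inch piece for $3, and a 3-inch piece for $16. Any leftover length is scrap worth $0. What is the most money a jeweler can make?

Build r[k] bottom-up: r[k] = max over allowed piece i of (p[i] + r[k−i]).
r[1] = 3
r[2] = 6  (first piece 1, then r[1]=3)
r[3] = max(3+6, 16+0) = 16
r[4] = max(3+16, 16+3) = 19
r[5] = max(3+19, 16+6) = 22
r[6] = max(3+22, 16+16) = 32
r[7] = max(3+32, 16+19) = 35
r[8] = max(3+35, 16+22) = 38
r[9] = max(3+38, 16+32) = 48
One optimal cutting: 3 + 3 + 3 → $48.

48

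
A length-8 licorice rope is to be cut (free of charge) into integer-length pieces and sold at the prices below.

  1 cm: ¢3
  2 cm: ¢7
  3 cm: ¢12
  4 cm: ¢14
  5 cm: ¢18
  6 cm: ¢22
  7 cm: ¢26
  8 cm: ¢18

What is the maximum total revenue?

Let best[k] be the best obtainable value from length k. For each k, try every first piece i and keep the best of price[i] + best[k−i].
best[1] = 3
best[2] = max(3+3, 7+0) = 7
best[3] = max(3+7, 7+3, 12+0) = 12
best[4] = max(3+12, 7+7, 12+3, 14+0) = 15
best[5] = max(3+15, 7+12, 12+7, 14+3, 18+0) = 19
best[6] = max(3+19, 7+15, 12+12, 14+7, 18+3, 22+0) = 24
best[7] = max(3+24, 7+19, 12+15, …, 22+3, 26+0) = 27
best[8] = max(3+27, 7+24, 12+19, …, 26+3, 18+0) = 31
One optimal cutting: 3 + 3 + 2 → ¢12 + ¢12 + ¢7 = ¢31.

31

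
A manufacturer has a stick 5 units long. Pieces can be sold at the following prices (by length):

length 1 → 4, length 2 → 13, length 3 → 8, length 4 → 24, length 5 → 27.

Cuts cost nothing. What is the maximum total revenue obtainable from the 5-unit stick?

30

Let R[k] be the best obtainable value from length k. For each k, try every first piece i and keep the best of price[i] + R[k−i].
R[1] = 4
R[2] = max(4+4, 13+0) = 13
R[3] = max(4+13, 13+4, 8+0) = 17
R[4] = max(4+17, 13+13, 8+4, 24+0) = 26
R[5] = max(4+26, 13+17, 8+13, 24+4, 27+0) = 30
One optimal cutting: 2 + 2 + 1 → 13 + 13 + 4 = 30.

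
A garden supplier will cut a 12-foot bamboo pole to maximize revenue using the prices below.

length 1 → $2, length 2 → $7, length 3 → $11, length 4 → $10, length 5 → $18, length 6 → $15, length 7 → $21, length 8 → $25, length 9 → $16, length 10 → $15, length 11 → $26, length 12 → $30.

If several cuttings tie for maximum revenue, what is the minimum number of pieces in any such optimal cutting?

Consider every possible first cut. r[k] is the best of p[i]+r[k−i] over all sellable i≤k.
r[1] = 2
r[2] = 7
r[3] = 11
r[4] = 14  (first piece 2, then r[2]=7)
r[5] = 18  (first piece 2, then r[3]=11)
r[6] = 22  (first piece 3, then r[3]=11)
r[7] = 25  (first piece 2, then r[5]=18)
r[8] = 29  (first piece 2, then r[6]=22)
r[9] = 33  (first piece 3, then r[6]=22)
r[10] = 36  (first piece 2, then r[8]=29)
r[11] = 40  (first piece 2, then r[9]=33)
r[12] = 44  (first piece 3, then r[9]=33)
Maximum revenue is $44.
Now minimize piece count subject to staying optimal: for each k, pieces[k] = 1 + min over i with p[i]+r[k−i]=r[k] of pieces[k−i].
pieces[9] = 3
pieces[10] = 2
pieces[11] = 3
pieces[12] = 4

4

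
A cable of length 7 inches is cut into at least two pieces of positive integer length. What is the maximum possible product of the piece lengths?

Fill prod[k] for k=2..7: at each k try every first piece i and multiply by the better of (k−i) uncut or prod[k−i].
prod[2] = 1×max(1,0) = 1×1 = 1
prod[3] = max(1×2, 2×1) = 2
prod[4] = max(1×3, 2×2, 3×1) = 4
prod[5] = max(1×4, 2×3, 3×2, 4×1) = 6
prod[6] = max(1×6, 2×4, 3×3, 4×2, 5×1) = 9
prod[7] = max(1×9, 2×6, 3×4, 4×3, 5×2, 6×1) = 12
One optimal split: 3 + 2 + 2; product 3×2×2 = 12.

12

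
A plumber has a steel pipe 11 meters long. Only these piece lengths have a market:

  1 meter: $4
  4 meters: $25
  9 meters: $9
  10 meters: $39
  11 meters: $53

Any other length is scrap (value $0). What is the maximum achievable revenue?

Consider every possible first cut. f[k] is the best of p[i]+f[k−i] over all sellable i≤k.
f[1] = 4
f[2] = 8  (first piece 1, then f[1]=4)
f[3] = 12  (first piece 1, then f[2]=8)
f[4] = 25
f[5] = 29  (first piece 1, then f[4]=25)
f[6] = 33  (first piece 1, then f[5]=29)
f[7] = 37  (first piece 1, then f[6]=33)
f[8] = 50  (first piece 4, then f[4]=25)
f[9] = 54  (first piece 1, then f[8]=50)
f[10] = 58  (first piece 1, then f[9]=54)
f[11] = 62  (first piece 1, then f[10]=58)
One optimal cutting: 4 + 4 + 1 + 1 + 1 → $62.

62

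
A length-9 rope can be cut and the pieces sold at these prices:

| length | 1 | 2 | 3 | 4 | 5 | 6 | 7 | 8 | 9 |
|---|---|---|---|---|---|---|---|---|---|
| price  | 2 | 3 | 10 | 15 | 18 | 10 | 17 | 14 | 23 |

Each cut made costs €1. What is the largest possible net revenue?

32

Build v[k] bottom-up: v[k] = max over allowed piece i of (p[i] + v[k−i]) − 1 per cut.
v[1] = 2
v[2] = 3  (first piece 1, then v[1]=2)
v[3] = 10
v[4] = 15
v[5] = 18
v[6] = 19  (first piece 1, then v[5]=18)
v[7] = 24  (first piece 3, then v[4]=15)
v[8] = 29  (first piece 4, then v[4]=15)
v[9] = 32  (first piece 4, then v[5]=18)
One optimal plan: pieces 5 + 4 (1 cut) → €33 − €1 = €32.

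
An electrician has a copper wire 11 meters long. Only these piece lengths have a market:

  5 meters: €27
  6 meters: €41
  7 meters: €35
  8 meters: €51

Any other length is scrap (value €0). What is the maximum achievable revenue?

68

Build r[k] bottom-up: r[k] = max over allowed piece i of (p[i] + r[k−i]).
r[1] = 0
r[2] = 0
r[3] = 0
r[4] = 0
r[5] = 27
r[6] = 41
r[7] = 41
r[8] = 51
r[9] = 51
r[10] = 54  (first piece 5, then r[5]=27)
r[11] = 68  (first piece 5, then r[6]=41)
One optimal cutting: 6 + 5 → €68.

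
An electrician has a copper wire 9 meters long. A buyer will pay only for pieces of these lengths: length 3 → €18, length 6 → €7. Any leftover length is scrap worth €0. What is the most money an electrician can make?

54

Let r[k] be the best obtainable value from length k. For each k, try every first piece i and keep the best of price[i] + r[k−i].
r[1] = 0
r[2] = 0
r[3] = 18
r[4] = 18
r[5] = 18
r[6] = max(18+18, 7+0) = 36
r[7] = max(18+18, 7+0) = 36
r[8] = max(18+18, 7+0) = 36
r[9] = max(18+36, 7+18) = 54
One optimal cutting: 3 + 3 + 3 → €54.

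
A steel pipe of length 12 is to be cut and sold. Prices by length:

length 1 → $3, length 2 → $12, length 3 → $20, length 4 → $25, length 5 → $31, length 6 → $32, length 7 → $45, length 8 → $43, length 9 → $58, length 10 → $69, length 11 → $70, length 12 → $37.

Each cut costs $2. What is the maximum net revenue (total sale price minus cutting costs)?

Consider every possible first cut. r[k] is the best of p[i]+r[k−i] over all sellable i≤k, charging 2 whenever i<k.
r[1] = 3
r[2] = max(3+3-2, 12+0) = 12
r[3] = max(3+12-2, 12+3-2, 20+0) = 20
r[4] = max(3+20-2, 12+12-2, 20+3-2, 25+0) = 25
r[5] = max(3+25-2, 12+20-2, 20+12-2, 25+3-2, 31+0) = 31
r[6] = max(3+31-2, 12+25-2, 20+20-2, 25+12-2, 31+3-2, 32+0) = 38
r[7] = max(3+38-2, 12+31-2, 20+25-2, …, 32+3-2, 45+0) = 45
r[8] = max(3+45-2, 12+38-2, 20+31-2, …, 45+3-2, 43+0) = 49
r[9] = max(3+49-2, 12+45-2, 20+38-2, …, 43+3-2, 58+0) = 58
r[10] = max(3+58-2, 12+49-2, 20+45-2, …, 58+3-2, 69+0) = 69
r[11] = max(3+69-2, 12+58-2, 20+49-2, …, 69+3-2, 70+0) = 70
r[12] = max(3+70-2, 12+69-2, 20+58-2, …, 70+3-2, 37+0) = 79
One optimal plan: pieces 10 + 2 (1 cut) → $81 − $2 = $79.

79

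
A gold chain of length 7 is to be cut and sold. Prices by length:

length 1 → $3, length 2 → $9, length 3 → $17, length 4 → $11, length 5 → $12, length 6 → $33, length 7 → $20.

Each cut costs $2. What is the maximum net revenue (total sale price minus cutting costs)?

Consider every possible first cut. v[k] is the best of p[i]+v[k−i] over all sellable i≤k, charging 2 whenever i<k.
v[1] = 3
v[2] = max(3+3-2, 9+0) = 9
v[3] = max(3+9-2, 9+3-2, 17+0) = 17
v[4] = max(3+17-2, 9+9-2, 17+3-2, 11+0) = 18
v[5] = max(3+18-2, 9+17-2, 17+9-2, 11+3-2, 12+0) = 24
v[6] = max(3+24-2, 9+18-2, 17+17-2, 11+9-2, 12+3-2, 33+0) = 33
v[7] = max(3+33-2, 9+24-2, 17+18-2, …, 33+3-2, 20+0) = 34
One optimal plan: pieces 6 + 1 (1 cut) → $36 − $2 = $34.

34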